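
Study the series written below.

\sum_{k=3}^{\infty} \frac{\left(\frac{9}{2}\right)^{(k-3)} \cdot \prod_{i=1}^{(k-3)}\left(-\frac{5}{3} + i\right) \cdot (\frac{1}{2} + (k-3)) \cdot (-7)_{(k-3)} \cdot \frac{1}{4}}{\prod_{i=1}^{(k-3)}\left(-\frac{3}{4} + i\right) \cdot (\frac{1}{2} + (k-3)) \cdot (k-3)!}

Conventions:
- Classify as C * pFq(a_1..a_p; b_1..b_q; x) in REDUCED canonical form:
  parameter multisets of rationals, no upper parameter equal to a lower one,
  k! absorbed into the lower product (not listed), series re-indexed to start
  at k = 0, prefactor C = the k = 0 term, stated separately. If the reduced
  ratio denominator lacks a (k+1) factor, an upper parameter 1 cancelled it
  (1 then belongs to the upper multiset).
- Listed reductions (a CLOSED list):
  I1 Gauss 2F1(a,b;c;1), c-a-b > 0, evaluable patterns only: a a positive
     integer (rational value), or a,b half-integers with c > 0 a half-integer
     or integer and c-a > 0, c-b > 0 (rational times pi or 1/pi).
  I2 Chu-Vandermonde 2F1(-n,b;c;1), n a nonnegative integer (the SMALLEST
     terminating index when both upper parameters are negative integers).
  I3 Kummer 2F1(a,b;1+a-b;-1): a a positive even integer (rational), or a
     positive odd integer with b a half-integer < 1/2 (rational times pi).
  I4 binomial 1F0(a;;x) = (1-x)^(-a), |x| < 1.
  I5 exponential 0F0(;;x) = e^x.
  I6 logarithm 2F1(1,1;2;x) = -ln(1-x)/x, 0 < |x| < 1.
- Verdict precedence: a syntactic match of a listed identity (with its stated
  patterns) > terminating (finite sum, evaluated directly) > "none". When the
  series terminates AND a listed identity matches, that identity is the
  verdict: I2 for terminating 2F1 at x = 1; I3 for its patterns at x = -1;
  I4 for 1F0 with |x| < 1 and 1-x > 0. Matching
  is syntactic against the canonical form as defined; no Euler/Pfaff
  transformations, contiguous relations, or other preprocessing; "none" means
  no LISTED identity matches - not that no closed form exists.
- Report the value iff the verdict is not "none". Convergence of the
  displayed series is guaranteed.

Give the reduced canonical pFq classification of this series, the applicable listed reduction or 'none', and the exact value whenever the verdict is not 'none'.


Reduced: x = \frac{9}{2}, 2F1, upper = {-7, -\frac{2}{3}}, lower = {\frac{1}{4}}, C = \frac{1}{4}. Verdict: terminating (-7 upstairs). 8 nonzero terms in all; added directly. Exact value: \frac{4642769}{22100}.

First insight: with t_0 = \frac{1}{4}, the running product (C = 1/4, x = 9/2) telescopes to a rising factorial.
Consecutive-term ratio: r(k) = \frac{9}{2} * (k-7) (k-\frac{2}{3}) / [(k+\frac{1}{4}) (k+1)] - rational; roots negated = parameters, x = \frac{9}{2}, C = \frac{1}{4}.


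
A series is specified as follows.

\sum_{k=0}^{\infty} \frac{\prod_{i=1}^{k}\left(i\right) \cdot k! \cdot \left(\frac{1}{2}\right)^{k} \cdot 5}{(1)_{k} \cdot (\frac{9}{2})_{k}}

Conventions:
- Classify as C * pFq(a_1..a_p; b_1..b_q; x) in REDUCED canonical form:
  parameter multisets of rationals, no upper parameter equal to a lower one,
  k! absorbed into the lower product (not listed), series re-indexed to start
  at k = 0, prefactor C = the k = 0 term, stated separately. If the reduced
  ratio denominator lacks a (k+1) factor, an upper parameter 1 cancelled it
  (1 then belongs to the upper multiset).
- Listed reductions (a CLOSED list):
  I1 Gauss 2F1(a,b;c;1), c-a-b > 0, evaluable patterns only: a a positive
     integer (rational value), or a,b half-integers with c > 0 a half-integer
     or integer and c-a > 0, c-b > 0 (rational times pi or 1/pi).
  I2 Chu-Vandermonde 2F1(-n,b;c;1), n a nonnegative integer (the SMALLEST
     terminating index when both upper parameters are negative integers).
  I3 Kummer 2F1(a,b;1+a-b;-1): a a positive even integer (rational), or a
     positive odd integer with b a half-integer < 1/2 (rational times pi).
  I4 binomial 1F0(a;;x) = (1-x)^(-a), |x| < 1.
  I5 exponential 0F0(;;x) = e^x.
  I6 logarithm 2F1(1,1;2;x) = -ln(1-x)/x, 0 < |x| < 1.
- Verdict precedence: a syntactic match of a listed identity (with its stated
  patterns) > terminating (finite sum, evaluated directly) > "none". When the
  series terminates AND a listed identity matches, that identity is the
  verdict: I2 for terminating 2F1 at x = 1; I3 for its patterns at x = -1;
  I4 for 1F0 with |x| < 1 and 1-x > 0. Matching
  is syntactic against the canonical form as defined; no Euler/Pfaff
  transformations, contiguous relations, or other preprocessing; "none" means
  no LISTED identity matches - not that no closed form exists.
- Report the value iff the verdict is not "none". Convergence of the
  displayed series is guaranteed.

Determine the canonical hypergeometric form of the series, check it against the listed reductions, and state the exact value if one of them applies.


Reduced: x = \frac{1}{2}, 2F1, upper = {1, 1}, lower = {\frac{9}{2}}, C = 5. Verdict: none. A 2F1 with upper {1, 1} fits none of I1-I6 at x = \frac{1}{2}; the sum runs forever.

The tell: from the first term 5: the factorial ratio (prefactor 5) (k+a-1)!/(a-1)! is a rising factorial (a)_k.
Ratio: r(k) = \frac{1}{2} * (k+1) (k+1) / [(k+\frac{9}{2}) (k+1)] - poly over poly, x = \frac{1}{2} from leading terms; C = 5 at k = 0.


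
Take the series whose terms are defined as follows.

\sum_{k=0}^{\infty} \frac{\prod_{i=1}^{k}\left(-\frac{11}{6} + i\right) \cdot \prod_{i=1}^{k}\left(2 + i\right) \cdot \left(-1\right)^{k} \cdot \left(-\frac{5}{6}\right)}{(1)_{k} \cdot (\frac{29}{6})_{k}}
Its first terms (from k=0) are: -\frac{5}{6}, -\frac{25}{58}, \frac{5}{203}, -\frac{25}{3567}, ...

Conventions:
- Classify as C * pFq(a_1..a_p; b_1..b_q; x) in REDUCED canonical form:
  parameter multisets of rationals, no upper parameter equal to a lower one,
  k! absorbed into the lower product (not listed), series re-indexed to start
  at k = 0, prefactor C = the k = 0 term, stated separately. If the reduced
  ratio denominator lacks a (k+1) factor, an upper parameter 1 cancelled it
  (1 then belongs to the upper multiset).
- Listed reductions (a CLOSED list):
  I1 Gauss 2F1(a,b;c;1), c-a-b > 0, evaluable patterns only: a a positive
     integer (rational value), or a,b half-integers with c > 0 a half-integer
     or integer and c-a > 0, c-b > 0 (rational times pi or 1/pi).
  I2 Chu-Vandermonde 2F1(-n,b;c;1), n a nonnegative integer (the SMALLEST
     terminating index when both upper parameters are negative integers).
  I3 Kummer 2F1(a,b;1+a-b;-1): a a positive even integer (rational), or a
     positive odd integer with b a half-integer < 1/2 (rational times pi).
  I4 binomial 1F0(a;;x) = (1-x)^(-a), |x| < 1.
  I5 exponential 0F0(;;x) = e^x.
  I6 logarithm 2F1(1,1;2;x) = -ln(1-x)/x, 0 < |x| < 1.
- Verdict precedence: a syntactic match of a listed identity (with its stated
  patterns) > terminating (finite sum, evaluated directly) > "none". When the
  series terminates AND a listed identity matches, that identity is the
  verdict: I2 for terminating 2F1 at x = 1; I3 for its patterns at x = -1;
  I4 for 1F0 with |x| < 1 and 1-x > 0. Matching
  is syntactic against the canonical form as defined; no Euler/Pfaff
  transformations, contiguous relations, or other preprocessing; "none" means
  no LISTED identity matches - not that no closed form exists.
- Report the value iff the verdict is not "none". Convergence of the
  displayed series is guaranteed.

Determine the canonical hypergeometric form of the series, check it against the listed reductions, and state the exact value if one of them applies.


With C = -\frac{5}{6}: the canonical form is 2F1(-\frac{5}{6}, 3; \frac{29}{6}; -1). Verdict: none (x = -1): each listed identity misses the multisets {-\frac{5}{6}, 3} ; {\frac{29}{6}}.

Structural cue: t_0 = -\frac{5}{6} here, and the running product (C = -5/6, x = -1) telescopes to a rising factorial.
Adjacent-term ratio: r(k) = -1 * (k-\frac{5}{6}) (k+3) / [(k+\frac{29}{6}) (k+1)] - rational; roots negated = parameters, x = -1, C = -\frac{5}{6}.


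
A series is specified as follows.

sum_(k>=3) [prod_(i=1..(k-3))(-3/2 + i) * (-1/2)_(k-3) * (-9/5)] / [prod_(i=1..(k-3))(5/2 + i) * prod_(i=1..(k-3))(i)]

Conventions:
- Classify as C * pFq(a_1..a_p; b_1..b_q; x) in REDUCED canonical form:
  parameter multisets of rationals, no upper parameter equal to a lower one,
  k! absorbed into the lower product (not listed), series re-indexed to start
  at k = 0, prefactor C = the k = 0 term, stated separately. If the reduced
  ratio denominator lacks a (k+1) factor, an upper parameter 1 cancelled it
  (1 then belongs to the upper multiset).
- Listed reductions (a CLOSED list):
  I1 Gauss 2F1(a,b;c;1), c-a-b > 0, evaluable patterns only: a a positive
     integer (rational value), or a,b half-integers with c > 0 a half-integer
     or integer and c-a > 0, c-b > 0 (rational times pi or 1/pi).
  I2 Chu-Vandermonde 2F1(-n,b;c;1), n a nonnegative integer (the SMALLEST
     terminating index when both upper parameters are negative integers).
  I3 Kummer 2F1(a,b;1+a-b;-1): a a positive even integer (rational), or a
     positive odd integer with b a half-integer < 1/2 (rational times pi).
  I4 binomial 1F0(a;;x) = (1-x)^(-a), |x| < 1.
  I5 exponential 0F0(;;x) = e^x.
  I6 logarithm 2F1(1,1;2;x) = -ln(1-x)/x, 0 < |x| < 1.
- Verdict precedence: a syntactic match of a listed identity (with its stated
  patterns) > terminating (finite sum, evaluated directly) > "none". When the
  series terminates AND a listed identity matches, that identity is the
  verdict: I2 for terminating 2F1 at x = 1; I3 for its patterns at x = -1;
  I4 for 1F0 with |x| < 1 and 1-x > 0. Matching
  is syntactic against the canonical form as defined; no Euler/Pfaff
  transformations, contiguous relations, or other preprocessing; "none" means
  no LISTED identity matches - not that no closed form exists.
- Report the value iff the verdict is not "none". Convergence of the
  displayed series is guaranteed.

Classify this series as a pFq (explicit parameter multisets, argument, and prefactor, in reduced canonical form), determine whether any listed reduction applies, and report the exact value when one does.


With C = -9/5: the canonical form is 2F1(-1/2, -1/2; 7/2; 1). Verdict at x = 1: Gauss (I1, half-integer pattern) matches (x = 1; upper {-1/2, -1/2} half-integers, c = 7/2 in the evaluable pattern). Its exact value is (-315/512) * pi.

Key step: x = 1 and the lower running product (C = -9/5, x = 1) is a rising factorial.
Step ratio: r(k) = 1 * (k-1/2) (k-1/2) / [(k+7/2) (k+1)] - rational; roots negated = parameters, x = 1, C = -9/5.


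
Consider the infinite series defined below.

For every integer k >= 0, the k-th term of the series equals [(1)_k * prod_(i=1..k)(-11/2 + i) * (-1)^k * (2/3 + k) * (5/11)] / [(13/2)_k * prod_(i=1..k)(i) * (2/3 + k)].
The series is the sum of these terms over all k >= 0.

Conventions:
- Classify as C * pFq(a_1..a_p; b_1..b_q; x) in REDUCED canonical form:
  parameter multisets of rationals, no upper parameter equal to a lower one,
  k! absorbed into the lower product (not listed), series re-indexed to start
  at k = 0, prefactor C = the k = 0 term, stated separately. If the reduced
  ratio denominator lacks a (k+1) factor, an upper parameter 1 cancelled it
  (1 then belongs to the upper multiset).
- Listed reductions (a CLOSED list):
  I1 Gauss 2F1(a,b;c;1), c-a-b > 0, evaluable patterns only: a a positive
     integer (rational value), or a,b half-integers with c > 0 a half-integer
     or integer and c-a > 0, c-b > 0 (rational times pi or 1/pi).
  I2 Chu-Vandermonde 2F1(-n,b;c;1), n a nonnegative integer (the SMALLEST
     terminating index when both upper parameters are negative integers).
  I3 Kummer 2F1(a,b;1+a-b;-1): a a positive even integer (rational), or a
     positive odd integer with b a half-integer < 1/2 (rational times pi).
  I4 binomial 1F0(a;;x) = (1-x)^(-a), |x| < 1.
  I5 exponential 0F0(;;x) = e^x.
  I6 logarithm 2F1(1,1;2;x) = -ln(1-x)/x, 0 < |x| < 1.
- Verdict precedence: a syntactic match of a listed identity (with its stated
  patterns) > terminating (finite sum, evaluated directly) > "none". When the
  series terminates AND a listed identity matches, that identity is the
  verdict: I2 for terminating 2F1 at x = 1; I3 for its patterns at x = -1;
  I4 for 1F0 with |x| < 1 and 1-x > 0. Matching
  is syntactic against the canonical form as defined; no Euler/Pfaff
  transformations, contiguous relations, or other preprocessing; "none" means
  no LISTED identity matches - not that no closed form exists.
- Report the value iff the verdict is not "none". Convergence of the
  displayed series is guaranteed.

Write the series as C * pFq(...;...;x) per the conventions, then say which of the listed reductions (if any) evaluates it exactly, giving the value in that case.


Reduced: x = -1, 2F1, upper = {-9/2, 1}, lower = {13/2}, C = 5/11. Verdict: this is Kummer's theorem (I3) (x = -1; c = 13/2 equals 1+a-b for upper {-9/2, 1}: listed pattern). Value: (315/1024) * pi.

The tell: t_0 being 5/11, the factor k + 2/3 cancels (top and bottom), leaving C = 5/11.
Term ratio: r(k) = (-1) * (k-9/2) (k+1) / [(k+13/2) (k+1)] - rational in k, leading ratio (-1); with t_0 = 5/11, classification follows.


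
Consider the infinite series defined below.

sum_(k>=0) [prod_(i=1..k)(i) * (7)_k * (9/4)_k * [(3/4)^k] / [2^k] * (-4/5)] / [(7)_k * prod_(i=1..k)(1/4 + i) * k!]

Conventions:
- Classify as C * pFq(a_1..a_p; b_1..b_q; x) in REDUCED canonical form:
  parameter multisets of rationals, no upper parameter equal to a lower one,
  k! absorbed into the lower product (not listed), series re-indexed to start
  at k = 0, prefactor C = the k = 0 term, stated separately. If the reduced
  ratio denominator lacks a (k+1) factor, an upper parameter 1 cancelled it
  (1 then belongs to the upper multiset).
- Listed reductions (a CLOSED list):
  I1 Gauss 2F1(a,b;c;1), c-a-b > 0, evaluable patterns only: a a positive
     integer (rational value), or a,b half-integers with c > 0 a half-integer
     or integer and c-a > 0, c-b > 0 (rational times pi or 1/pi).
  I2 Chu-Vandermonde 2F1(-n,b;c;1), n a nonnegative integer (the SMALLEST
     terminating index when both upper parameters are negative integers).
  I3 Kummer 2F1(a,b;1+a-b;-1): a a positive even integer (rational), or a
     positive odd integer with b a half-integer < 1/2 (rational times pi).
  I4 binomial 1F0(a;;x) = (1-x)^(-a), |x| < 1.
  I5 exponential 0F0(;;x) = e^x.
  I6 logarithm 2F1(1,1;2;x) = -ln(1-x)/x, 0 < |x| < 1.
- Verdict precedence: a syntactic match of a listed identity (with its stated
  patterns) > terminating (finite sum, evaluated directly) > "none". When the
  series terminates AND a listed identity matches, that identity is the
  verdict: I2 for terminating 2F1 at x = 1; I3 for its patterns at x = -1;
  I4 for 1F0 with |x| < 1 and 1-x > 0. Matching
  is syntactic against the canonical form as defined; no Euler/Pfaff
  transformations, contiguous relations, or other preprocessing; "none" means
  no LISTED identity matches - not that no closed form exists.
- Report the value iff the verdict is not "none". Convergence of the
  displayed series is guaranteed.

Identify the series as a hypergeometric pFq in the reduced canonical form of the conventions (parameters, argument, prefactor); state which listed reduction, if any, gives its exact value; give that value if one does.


Key step: x = (3/8) and the parameter 7 appears in both the upper and lower lists and cancels.
Step ratio: r(k) = (3/8) * (k+1) (k+9/4) / [(k+5/4) (k+1)] - rational in k. x = (3/8); t_0 = -4/5; negate the roots.

At argument 3/8: a 2F1 with upper {1, 9/4}, lower {5/4}, scaled by C = -4/5. Verdict: none. Every listed pattern misses the 2F1 form at 3/8, upper {1, 9/4}.


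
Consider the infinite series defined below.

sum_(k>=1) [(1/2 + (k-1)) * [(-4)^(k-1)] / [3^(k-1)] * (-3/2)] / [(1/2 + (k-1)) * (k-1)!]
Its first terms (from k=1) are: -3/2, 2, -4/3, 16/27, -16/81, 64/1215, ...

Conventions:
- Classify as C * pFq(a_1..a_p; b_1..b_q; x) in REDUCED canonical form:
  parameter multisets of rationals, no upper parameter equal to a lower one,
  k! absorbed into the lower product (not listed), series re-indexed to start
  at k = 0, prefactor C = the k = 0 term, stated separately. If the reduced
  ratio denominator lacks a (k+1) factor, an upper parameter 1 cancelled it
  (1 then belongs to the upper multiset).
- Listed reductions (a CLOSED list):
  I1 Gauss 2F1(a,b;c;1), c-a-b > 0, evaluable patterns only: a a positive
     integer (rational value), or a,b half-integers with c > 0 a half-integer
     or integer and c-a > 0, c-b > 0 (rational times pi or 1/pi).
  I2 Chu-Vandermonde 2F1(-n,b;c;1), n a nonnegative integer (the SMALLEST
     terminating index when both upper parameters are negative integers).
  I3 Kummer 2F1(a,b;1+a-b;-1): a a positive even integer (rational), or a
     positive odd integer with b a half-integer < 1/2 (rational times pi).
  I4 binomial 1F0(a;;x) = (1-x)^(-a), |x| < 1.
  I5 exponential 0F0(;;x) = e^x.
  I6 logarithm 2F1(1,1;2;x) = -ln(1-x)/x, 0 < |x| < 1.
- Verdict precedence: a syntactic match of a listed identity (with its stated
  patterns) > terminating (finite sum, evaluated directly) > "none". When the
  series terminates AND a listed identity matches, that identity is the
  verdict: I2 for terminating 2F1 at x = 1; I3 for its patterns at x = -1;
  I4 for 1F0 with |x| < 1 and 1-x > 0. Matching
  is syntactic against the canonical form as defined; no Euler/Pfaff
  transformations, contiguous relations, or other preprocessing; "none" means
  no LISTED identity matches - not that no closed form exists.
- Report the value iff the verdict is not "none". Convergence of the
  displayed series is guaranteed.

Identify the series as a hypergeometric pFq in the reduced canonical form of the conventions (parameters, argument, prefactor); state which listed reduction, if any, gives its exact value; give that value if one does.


Key observation: t_0 being -3/2, the two geometric factors (C = -3/2, x = -4/3) combine into one argument.
Consecutive-term ratio: r(k) = (-4/3) * 1 / [(k+1)] - rational in k. x = (-4/3); t_0 = -3/2; negate the roots.

This is -3/2 * 0F0(-; -; -4/3) in reduced canonical form. Verdict (x = -4/3): the I5 exponential reduction applies (the 0F0 exponential series at x = -4/3). Value: (-3/2) * e^(-4/3).


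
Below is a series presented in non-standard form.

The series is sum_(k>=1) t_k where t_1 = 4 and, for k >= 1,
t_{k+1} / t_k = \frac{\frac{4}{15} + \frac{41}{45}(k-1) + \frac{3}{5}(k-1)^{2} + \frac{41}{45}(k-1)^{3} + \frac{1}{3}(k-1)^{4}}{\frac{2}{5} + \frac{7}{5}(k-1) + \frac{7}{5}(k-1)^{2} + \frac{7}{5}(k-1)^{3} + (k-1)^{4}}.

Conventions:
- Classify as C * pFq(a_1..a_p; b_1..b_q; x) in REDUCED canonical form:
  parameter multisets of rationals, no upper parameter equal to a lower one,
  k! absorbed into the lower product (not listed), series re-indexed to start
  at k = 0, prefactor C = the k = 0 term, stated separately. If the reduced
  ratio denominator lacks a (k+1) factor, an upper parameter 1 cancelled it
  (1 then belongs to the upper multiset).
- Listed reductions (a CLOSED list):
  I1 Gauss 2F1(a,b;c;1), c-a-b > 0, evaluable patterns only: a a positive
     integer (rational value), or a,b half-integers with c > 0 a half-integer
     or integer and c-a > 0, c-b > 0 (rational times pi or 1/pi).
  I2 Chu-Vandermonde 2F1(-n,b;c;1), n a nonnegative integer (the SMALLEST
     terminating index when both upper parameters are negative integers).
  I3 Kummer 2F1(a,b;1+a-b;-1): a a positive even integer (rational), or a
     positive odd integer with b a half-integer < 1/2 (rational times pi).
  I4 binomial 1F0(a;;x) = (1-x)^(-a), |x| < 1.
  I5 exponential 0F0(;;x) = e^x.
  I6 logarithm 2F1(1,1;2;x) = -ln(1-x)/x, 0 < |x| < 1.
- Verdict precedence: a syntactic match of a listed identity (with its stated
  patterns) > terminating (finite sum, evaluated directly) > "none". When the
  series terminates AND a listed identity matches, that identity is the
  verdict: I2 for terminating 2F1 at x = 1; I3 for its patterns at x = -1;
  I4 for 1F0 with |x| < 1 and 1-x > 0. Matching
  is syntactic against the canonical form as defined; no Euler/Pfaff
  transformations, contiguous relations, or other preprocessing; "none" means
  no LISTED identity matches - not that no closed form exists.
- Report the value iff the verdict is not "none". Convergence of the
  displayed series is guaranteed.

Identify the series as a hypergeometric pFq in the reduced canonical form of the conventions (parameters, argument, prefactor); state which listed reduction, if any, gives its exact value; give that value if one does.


The series (x = \frac{1}{3}) is 2F1: upper {\frac{1}{3}, \frac{12}{5}}, lower {\frac{2}{5}}, prefactor 4. Verdict: none (x = \frac{1}{3}): each listed identity misses the multisets {\frac{1}{3}, \frac{12}{5}} ; {\frac{2}{5}}.

Key step: t_0 being 4, the ratio is unreduced: k^2 + 1 divides both sides (C = 4, x = 1/3).
Ratio: r(k) = \frac{1}{3} * (k+\frac{1}{3}) (k+\frac{12}{5}) / [(k+\frac{2}{5}) (k+1)] ; factor over Q: parameters, x = \frac{1}{3}, and C = 4.


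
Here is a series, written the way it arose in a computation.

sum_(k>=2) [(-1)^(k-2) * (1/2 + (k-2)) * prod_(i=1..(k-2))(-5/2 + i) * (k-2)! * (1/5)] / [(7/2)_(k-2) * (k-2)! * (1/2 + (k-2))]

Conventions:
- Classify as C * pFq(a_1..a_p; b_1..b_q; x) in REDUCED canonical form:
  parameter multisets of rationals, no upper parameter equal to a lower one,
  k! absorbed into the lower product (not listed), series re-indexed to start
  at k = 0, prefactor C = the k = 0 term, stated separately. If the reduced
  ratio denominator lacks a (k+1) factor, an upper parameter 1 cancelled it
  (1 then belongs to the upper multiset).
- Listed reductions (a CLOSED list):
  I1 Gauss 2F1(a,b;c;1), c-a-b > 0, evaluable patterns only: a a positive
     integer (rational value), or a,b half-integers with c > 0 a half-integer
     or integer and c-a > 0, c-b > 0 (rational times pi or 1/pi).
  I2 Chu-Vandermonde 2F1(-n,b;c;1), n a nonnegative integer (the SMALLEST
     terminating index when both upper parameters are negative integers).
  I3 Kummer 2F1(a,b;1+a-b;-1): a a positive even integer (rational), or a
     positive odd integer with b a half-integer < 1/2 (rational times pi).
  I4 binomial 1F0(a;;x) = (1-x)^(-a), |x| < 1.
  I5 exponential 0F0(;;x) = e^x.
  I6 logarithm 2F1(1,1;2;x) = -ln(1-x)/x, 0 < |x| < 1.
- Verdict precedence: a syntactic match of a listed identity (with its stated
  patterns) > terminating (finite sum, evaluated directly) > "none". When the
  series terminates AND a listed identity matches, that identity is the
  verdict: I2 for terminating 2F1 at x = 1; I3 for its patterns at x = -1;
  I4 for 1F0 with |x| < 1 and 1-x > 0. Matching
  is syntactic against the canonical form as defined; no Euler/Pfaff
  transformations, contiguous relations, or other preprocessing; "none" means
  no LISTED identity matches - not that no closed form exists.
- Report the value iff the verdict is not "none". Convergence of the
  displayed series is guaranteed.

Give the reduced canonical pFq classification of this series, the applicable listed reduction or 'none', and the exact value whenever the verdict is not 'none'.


The series (x = -1) is 2F1: upper {-3/2, 1}, lower {7/2}, prefactor 1/5. Verdict at x = -1: Kummer (I3) matches (x = -1; c = 7/2 equals 1+a-b for upper {-3/2, 1}: listed pattern). Value: (3/32) * pi.

Key step: t_0 = 1/5 here, and the factorial ratio (prefactor 1/5) (k+a-1)!/(a-1)! is a rising factorial (a)_k.
Step ratio: r(k) = (-1) * (k-3/2) (k+1) / [(k+7/2) (k+1)] - rational in k, leading ratio (-1); with t_0 = 1/5, classification follows.


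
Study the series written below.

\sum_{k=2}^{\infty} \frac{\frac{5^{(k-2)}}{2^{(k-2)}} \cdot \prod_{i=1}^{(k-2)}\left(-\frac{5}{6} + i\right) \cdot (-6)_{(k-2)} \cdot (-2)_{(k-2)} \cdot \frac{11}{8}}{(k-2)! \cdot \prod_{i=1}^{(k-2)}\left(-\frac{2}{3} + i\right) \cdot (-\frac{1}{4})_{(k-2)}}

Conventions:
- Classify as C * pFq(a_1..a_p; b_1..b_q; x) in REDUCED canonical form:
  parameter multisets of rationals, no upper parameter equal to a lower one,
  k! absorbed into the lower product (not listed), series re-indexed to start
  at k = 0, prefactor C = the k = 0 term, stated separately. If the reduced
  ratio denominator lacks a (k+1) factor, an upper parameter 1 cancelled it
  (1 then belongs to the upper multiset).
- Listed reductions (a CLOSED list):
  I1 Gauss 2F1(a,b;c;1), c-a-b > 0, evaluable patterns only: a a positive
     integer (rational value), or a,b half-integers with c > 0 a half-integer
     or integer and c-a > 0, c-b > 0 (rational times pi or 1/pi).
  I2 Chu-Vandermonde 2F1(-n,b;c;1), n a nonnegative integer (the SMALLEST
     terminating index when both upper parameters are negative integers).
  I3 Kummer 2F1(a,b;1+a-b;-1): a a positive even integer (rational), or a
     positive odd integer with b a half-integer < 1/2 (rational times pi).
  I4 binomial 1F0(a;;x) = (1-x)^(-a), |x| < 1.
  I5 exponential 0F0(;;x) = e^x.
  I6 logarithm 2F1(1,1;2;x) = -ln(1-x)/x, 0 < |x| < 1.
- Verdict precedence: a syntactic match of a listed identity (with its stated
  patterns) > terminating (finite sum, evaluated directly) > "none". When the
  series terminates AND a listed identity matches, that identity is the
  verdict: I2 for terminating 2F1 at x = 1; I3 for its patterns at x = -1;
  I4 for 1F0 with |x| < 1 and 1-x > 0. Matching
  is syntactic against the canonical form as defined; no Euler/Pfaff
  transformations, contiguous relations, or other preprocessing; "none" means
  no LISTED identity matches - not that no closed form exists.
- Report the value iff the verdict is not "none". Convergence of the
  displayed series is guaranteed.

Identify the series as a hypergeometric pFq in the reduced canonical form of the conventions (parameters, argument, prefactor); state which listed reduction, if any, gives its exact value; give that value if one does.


With C = \frac{11}{8}: the canonical form is 3F2(-6, -2, \frac{1}{6}; -\frac{1}{4}, \frac{1}{3}; \frac{5}{2}). Verdict: terminating. With -2 upstairs the series is a 3-term polynomial sum; evaluated term by term. Hence: -\frac{10923}{16}.

Structural cue: t_0 being \frac{11}{8}, the lower running product (C = 11/8, x = 5/2) is a rising factorial.
Consecutive-term ratio: r(k) = \frac{5}{2} * (k-6) (k-2) (k+\frac{1}{6}) / [(k-\frac{1}{4}) (k+\frac{1}{3}) (k+1)] - poly over poly, x = \frac{5}{2} from leading terms; C = \frac{11}{8} at k = 0.


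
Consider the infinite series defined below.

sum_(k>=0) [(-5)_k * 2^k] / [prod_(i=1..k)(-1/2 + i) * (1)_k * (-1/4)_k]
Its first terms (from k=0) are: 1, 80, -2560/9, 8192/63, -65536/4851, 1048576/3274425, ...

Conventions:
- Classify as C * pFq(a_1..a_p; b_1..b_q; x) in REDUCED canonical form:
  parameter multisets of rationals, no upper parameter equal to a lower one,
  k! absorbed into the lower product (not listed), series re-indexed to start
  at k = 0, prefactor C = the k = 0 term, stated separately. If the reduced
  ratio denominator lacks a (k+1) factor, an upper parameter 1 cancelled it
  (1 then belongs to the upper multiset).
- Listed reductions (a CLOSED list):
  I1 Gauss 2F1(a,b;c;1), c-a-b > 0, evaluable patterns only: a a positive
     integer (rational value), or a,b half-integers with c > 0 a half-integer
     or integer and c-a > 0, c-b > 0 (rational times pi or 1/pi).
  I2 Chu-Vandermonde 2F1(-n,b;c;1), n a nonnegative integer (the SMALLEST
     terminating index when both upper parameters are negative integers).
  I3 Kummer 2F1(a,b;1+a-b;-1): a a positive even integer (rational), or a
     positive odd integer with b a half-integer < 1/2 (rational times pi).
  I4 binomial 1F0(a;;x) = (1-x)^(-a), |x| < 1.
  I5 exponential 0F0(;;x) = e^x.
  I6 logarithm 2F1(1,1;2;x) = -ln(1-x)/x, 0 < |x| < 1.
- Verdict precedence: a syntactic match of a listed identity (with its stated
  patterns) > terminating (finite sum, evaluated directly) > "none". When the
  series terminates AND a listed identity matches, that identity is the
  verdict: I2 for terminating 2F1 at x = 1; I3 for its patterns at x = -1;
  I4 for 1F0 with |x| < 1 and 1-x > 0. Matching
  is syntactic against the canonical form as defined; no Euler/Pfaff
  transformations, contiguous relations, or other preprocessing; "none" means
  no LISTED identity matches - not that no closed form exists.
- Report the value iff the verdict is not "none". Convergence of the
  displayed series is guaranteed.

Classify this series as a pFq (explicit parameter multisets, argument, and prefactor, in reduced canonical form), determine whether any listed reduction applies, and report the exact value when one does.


Canonical form: C = 1 times 1F2 with upper {-5}, lower {-1/4, 1/2}, x = 2. Verdict: terminating (-5 upstairs). 6 nonzero terms in all; added directly. Sum: -283572599/3274425.

The tell: x = 2 and the lower running product (C = 1) is a rising factorial.
Term ratio: r(k) = 2 * (k-5) / [(k-1/4) (k+1/2) (k+1)] ; factor over Q: parameters, x = 2, and C = 1.


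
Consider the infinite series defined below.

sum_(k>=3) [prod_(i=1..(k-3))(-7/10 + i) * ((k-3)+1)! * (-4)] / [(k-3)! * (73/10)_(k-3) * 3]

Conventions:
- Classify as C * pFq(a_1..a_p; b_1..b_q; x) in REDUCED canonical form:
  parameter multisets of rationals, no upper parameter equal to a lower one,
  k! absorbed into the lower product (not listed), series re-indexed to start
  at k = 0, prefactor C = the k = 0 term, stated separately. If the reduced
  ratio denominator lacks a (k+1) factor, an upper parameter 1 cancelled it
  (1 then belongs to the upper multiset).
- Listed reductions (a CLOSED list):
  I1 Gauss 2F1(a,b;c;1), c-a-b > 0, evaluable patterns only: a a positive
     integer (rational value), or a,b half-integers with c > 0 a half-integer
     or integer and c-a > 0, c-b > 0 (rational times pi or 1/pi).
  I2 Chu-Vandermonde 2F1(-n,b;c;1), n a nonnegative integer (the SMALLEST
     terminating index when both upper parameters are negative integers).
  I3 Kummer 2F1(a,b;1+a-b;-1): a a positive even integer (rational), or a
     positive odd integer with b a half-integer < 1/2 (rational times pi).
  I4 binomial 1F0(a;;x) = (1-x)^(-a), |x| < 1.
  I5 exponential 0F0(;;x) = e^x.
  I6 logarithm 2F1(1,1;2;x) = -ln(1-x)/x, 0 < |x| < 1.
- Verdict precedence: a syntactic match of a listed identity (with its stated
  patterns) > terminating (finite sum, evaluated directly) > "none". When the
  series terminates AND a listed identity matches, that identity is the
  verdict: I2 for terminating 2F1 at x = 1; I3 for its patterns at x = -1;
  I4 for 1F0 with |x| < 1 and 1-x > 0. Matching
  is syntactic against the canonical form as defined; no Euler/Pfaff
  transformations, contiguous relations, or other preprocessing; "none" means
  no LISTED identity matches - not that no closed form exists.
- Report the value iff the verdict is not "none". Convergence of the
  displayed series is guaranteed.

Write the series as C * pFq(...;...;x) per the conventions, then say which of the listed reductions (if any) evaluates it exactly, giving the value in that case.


Canonical form: C = -4/3 times 2F1 with upper {3/10, 2}, lower {73/10}, x = 1. Verdict: this is Gauss (I1, integer-parameter pattern) (x = 1: the Gamma ratio telescopes since c-a-b = 5 > 0 and a = 2 in Z>0). Sum: -371/250.

The tell: with t_0 = -4/3, the running product (prefactor -4/3) telescopes to a rising factorial.
Consecutive-term ratio: r(k) = 1 * (k+3/10) (k+2) / [(k+73/10) (k+1)] - poly over poly, x = 1 from leading terms; C = -4/3 at k = 0.


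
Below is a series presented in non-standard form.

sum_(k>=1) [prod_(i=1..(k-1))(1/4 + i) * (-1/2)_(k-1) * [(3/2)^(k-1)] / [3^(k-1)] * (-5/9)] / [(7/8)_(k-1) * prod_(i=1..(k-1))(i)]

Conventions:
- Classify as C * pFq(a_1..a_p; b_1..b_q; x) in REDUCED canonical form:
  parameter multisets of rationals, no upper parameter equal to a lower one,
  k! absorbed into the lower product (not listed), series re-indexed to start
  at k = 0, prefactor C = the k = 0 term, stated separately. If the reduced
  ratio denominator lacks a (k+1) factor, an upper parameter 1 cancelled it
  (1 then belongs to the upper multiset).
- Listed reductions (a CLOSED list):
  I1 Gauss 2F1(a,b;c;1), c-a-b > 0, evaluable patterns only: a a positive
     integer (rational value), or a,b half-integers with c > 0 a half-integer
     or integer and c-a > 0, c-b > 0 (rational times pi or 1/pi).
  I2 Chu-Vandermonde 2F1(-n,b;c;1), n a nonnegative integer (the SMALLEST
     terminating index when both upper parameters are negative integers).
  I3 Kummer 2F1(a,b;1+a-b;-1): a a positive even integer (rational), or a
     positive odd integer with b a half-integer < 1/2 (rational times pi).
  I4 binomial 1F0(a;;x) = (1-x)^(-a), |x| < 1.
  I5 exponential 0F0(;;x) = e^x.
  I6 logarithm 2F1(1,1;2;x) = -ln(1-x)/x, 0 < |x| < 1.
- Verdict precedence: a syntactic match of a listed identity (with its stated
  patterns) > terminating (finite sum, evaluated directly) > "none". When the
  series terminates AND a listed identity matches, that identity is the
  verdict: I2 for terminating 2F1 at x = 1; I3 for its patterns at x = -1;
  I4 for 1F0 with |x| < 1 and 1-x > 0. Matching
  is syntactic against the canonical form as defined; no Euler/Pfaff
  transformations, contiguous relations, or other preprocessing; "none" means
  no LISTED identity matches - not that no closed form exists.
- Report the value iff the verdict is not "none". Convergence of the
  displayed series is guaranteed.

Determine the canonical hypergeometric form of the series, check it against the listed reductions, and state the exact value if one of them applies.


Key step: t_0 being -5/9, the two k-th powers (C = -5/9) combine into one argument.
Adjacent-term ratio: r(k) = (1/2) * (k-1/2) (k+5/4) / [(k+7/8) (k+1)] - rational in k, leading ratio (1/2); with t_0 = -5/9, classification follows.

This is -5/9 * 2F1(-1/2, 5/4; 7/8; 1/2) in reduced canonical form. Verdict: none. A 2F1 with upper {-1/2, 5/4} fits none of I1-I6 at x = 1/2; the sum runs forever.


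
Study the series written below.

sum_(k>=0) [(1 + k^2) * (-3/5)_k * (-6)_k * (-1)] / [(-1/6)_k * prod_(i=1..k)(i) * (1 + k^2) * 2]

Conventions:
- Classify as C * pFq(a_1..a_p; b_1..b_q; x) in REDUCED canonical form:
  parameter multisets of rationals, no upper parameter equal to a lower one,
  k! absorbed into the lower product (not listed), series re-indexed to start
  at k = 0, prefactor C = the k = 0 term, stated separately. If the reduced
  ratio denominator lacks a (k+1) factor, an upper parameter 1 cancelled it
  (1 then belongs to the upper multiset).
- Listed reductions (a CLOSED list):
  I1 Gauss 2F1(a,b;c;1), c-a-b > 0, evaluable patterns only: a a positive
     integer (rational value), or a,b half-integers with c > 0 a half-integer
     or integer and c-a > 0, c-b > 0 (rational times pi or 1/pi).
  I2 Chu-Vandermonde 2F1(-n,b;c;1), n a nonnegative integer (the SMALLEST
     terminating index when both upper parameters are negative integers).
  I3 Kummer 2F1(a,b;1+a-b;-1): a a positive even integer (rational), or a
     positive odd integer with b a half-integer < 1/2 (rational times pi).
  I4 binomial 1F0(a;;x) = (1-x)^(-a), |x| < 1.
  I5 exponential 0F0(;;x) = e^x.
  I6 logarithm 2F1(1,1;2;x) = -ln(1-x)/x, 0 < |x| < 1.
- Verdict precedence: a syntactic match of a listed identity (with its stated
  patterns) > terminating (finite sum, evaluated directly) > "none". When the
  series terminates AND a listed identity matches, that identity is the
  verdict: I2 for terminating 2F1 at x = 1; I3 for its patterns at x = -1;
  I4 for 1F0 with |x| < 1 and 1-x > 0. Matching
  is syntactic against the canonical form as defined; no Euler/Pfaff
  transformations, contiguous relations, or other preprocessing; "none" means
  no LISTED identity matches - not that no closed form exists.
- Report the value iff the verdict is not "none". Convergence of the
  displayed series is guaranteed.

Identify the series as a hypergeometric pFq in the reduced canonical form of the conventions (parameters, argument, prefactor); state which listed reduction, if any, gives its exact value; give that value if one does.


With C = -1/2: the canonical form is 2F1(-6, -3/5; -1/6; 1). Verdict: Vandermonde's identity (I2) applies (terminating 2F1 at x = 1 with n = 6, b = -3/5, c = -1/6). Exact value: 91119460159/19488906250.

Key step: t_0 being -1/2, the constant factors (prefactor -1/2) combine into one prefactor.
Adjacent-term ratio: r(k) = 1 * (k-6) (k-3/5) / [(k-1/6) (k+1)] - poly over poly, x = 1 from leading terms; C = -1/2 at k = 0.


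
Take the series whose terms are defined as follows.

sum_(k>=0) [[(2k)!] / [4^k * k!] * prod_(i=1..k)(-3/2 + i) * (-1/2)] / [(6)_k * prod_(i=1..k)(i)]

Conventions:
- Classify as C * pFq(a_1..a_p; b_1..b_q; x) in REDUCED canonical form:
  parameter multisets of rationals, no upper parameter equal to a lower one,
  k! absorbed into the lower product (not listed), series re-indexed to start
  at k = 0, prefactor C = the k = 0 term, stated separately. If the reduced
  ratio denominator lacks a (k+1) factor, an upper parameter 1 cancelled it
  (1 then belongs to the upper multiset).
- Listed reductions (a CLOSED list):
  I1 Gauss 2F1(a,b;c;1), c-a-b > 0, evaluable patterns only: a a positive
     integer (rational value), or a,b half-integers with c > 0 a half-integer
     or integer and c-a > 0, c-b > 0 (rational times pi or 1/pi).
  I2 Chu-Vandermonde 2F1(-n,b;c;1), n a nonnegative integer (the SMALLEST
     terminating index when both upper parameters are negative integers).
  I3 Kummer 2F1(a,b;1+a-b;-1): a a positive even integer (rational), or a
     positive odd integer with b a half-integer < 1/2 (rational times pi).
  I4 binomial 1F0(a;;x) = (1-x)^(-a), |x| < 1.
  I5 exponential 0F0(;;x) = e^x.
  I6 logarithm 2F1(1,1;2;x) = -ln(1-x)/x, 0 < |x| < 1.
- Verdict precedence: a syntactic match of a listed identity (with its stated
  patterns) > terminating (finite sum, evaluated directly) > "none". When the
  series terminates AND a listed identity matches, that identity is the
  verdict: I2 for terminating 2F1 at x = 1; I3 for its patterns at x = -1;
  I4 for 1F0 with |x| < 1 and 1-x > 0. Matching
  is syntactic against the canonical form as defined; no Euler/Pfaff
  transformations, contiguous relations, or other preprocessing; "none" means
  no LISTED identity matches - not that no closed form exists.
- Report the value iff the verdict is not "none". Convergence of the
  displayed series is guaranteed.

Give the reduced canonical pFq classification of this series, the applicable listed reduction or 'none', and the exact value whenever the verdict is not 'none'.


Prefactor -1/2, argument 1: 2F1 with upper {-1/2, 1/2} over lower {6}. Verdict: the half-integer Gauss pattern (I1) fires (x = 1; upper {-1/2, 1/2} half-integers, c = 6 in the evaluable pattern). Its exact value is (-65536/43659) / pi.

Key observation: t_0 = -1/2 here, and the running product (C = -1/2) telescopes to a rising factorial.
Ratio: r(k) = 1 * (k-1/2) (k+1/2) / [(k+6) (k+1)] - rational; roots negated = parameters, x = 1, C = -1/2.


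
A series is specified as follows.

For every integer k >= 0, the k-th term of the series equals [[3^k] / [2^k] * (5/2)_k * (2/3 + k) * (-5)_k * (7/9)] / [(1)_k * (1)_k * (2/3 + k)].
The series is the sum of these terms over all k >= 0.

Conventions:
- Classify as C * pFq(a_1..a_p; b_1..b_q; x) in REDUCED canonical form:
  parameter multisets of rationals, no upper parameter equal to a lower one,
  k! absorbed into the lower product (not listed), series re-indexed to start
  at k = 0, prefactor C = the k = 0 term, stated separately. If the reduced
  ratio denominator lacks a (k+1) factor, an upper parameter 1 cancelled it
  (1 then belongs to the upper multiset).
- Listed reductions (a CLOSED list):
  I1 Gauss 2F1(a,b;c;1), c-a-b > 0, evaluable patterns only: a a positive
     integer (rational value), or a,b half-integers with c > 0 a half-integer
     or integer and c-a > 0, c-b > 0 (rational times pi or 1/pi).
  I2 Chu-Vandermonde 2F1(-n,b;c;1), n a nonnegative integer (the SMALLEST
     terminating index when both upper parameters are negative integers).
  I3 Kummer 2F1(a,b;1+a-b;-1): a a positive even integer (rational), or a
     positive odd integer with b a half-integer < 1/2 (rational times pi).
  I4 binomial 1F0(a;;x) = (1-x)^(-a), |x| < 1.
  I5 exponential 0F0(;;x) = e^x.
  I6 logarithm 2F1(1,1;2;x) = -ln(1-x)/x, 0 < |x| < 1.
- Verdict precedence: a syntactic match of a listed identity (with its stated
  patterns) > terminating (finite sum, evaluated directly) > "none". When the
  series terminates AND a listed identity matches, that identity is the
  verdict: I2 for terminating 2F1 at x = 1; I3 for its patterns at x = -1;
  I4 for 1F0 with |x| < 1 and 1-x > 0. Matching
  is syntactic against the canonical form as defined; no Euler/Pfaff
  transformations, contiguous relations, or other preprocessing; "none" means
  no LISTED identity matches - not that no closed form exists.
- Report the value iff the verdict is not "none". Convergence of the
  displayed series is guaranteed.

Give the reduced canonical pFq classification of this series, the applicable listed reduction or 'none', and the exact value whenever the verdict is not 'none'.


The series (x = 3/2) is 2F1: upper {-5, 5/2}, lower {1}, prefactor 7/9. Verdict: terminating at k = 5: the factor (-5)_k kills every later term; summing the 6 survivors is exact. Value: -84259/73728.

First insight: t_0 being 7/9, the factor k + 2/3 cancels (top and bottom), leaving prefactor 7/9.
Adjacent-term ratio: r(k) = (3/2) * (k-5) (k+5/2) / [(k+1) (k+1)] ; factor over Q: parameters, x = (3/2), and C = 7/9.
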